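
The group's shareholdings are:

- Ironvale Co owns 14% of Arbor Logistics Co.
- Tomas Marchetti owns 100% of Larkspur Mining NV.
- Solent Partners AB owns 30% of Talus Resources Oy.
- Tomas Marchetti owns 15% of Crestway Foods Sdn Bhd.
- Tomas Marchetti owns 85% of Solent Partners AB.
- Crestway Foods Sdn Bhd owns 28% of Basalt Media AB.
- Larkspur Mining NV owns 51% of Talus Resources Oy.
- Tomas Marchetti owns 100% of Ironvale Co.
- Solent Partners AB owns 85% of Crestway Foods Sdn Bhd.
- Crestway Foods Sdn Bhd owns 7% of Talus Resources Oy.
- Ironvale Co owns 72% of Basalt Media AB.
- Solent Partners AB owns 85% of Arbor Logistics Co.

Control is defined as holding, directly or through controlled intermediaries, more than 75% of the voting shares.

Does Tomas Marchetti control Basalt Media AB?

Yes

Tomas holds 85% of Solent, so Tomas controls Solent.
Solent and Tomas together hold 85% + 15% = 100% of Crestway, so Tomas controls Crestway.
Tomas holds 100% of Ironvale, so Tomas controls Ironvale.
Crestway and Ironvale together hold 28% + 72% = 100% of Basalt, so Tomas controls Basalt.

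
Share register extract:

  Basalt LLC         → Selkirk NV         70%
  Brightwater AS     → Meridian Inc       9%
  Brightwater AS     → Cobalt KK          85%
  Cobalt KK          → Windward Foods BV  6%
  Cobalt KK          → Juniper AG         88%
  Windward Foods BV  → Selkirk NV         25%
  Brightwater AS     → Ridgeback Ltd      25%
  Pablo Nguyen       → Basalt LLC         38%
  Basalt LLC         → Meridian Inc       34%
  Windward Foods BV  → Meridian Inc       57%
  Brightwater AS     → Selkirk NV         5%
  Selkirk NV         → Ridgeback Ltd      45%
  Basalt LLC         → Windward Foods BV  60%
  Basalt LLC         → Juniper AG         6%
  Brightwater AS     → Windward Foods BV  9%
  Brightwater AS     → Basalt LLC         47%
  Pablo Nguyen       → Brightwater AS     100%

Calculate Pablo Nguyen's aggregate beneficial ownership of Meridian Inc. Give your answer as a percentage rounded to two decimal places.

Pablo reaches Meridian along 7 paths.
Via Brightwater → Cobalt → Windward: 100% × 85% × 6% × 57% = 2.907%.
Via Brightwater → Basalt → Windward: 100% × 47% × 60% × 57% = 16.074%.
Via Basalt → Windward: 38% × 60% × 57% = 12.996%.
Via Brightwater → Windward: 100% × 9% × 57% = 5.13%.
Via Brightwater → Basalt: 100% × 47% × 34% = 15.98%.
Via Basalt: 38% × 34% = 12.92%.
Via Brightwater: 100% × 9% = 9%.
Total: 2.907% + 16.074% + 12.996% + 5.13% + 15.98% + 12.92% + 9% = 75.007%.
Rounded: 75.01%.

75.01%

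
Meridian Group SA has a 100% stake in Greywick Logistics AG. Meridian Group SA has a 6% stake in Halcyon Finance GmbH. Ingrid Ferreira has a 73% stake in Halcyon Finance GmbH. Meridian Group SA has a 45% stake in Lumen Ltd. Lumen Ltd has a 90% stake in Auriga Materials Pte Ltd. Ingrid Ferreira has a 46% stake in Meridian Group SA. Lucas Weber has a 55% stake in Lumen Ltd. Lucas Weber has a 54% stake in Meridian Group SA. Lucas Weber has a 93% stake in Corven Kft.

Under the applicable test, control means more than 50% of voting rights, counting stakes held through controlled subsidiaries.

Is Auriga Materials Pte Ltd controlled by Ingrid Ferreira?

No

Ingrid holds 73% of Halcyon, so Ingrid controls Halcyon.
Neither Ingrid nor any entity Ingrid controls holds any voting interest in Auriga.
So Ingrid does not control Auriga.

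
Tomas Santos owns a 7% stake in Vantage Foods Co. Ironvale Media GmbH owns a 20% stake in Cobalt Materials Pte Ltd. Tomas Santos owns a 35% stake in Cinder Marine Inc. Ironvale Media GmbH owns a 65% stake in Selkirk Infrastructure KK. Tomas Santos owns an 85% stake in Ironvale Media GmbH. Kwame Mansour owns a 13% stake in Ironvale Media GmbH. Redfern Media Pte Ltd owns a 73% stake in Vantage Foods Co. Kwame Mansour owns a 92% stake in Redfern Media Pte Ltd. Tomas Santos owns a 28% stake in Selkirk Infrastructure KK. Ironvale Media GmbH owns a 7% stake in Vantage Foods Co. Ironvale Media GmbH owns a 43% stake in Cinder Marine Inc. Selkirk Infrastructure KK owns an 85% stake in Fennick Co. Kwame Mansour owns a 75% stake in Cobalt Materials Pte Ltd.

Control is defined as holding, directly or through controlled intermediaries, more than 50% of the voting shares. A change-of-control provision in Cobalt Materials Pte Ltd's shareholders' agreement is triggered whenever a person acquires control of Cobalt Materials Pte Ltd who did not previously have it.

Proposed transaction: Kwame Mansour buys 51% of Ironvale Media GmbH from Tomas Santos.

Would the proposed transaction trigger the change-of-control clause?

No

The purchase adds only to Kwame's holdings (Tomas's stake shrinks), so Kwame is the only person who could newly come to control Cobalt.
Kwame holds 75% of Cobalt, so Kwame controls Cobalt.
So Kwame already controls Cobalt before the transaction.
After the purchase, Kwame's direct stake in Ironvale rises to 13% + 51% = 64%, and Tomas's stake falls to 34%.
Kwame controlled Cobalt already, so this is not a new person acquiring control; every other person's position is unchanged or reduced.
No new person acquires control, so the clause is not triggered.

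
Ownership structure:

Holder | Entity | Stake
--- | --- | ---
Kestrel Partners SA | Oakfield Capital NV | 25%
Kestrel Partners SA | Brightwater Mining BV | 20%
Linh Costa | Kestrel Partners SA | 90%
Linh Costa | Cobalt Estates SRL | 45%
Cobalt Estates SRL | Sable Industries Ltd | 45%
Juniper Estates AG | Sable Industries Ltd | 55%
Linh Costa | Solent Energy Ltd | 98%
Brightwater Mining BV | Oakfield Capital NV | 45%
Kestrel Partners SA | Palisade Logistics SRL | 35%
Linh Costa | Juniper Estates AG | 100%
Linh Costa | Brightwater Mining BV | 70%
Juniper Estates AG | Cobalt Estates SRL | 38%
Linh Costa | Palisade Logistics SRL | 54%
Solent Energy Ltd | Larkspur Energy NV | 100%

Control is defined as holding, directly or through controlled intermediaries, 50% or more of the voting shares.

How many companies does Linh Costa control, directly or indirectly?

9

Linh holds 90% of Kestrel, so Linh controls Kestrel.
Linh holds 98% of Solent, so Linh controls Solent.
Linh holds 100% of Juniper, so Linh controls Juniper.
Linh and Juniper together hold 45% + 38% = 83% of Cobalt, so Linh controls Cobalt.
Kestrel and Linh together hold 20% + 70% = 90% of Brightwater, so Linh controls Brightwater.
Kestrel and Linh together hold 35% + 54% = 89% of Palisade, so Linh controls Palisade.
Cobalt and Juniper together hold 45% + 55% = 100% of Sable, so Linh controls Sable.
Solent holds 100% of Larkspur, so Linh controls Larkspur.
Kestrel and Brightwater together hold 25% + 45% = 70% of Oakfield, so Linh controls Oakfield.
Linh controls 9 companies.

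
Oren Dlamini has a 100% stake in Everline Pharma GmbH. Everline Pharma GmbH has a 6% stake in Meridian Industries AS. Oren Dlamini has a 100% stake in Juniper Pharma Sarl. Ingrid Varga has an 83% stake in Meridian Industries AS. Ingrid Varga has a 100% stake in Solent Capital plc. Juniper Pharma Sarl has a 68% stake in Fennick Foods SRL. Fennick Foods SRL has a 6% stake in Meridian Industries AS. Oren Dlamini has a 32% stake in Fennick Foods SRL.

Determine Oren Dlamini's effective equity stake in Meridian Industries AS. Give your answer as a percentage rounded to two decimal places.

Oren reaches Meridian along 3 paths.
Via Fennick: 32% × 6% = 1.92%.
Via Juniper → Fennick: 100% × 68% × 6% = 4.08%.
Via Everline: 100% × 6% = 6%.
Total: 1.92% + 4.08% + 6% = 12%.
Rounded: 12.00%.

12.00%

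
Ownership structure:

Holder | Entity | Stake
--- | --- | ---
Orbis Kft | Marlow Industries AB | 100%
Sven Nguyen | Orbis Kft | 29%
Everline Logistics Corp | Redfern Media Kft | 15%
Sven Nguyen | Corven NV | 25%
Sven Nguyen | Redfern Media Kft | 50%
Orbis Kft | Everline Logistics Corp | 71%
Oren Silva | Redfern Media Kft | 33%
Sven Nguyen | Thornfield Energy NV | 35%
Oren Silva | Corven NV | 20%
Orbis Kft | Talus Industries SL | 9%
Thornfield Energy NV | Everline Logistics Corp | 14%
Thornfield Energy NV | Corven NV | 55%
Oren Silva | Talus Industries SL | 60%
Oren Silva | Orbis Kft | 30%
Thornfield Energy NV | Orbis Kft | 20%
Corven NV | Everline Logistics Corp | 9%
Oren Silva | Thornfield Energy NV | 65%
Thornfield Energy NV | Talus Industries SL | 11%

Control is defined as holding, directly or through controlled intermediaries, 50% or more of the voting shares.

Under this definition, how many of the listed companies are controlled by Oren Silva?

Oren holds 65% of Thornfield, so Oren controls Thornfield.
Oren and Thornfield together hold 20% + 55% = 75% of Corven, so Oren controls Corven.
Oren and Thornfield together hold 30% + 20% = 50% of Orbis, so Oren controls Orbis.
Orbis holds 100% of Marlow, so Oren controls Marlow.
Thornfield and Orbis and Corven together hold 14% + 71% + 9% = 94% of Everline, so Oren controls Everline.
Oren and Orbis and Thornfield together hold 60% + 9% + 11% = 80% of Talus, so Oren controls Talus.
No other company's threshold is met.
Oren controls 6 companies.

6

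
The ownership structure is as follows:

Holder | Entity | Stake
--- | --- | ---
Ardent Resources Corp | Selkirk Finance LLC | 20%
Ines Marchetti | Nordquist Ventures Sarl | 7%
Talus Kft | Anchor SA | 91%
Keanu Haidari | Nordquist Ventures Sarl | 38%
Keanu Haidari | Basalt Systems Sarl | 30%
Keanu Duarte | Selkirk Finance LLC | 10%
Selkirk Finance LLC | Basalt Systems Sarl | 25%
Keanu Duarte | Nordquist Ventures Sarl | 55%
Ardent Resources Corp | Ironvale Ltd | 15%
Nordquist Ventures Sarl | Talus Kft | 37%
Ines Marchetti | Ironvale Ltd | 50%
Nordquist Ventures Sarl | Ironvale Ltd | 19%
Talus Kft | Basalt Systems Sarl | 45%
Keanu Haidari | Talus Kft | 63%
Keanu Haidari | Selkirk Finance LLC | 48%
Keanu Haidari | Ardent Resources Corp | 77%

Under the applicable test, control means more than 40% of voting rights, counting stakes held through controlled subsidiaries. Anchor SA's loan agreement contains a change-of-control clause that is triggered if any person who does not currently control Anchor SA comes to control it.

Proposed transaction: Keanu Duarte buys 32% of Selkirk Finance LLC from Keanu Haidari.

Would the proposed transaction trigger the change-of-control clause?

No

The purchase adds only to Keanu Duarte's holdings (Keanu Haidari's stake shrinks), so Keanu Duarte is the only person who could newly come to control Anchor.
Keanu Duarte holds 55% of Nordquist, so Keanu Duarte controls Nordquist.
Neither Keanu Duarte nor any entity Keanu Duarte controls holds any voting interest in Anchor.
So before the transaction, Keanu Duarte does not control Anchor.
After the purchase, Keanu Duarte's direct stake in Selkirk rises to 10% + 32% = 42%, and Keanu Haidari's stake falls to 16%.
Keanu Duarte holds 42% of Selkirk, so Keanu Duarte controls Selkirk.
After the transaction, neither Keanu Duarte nor any entity Keanu Duarte controls holds a voting interest in Anchor, so Keanu Duarte still does not control it.
No new person acquires control, so the clause is not triggered.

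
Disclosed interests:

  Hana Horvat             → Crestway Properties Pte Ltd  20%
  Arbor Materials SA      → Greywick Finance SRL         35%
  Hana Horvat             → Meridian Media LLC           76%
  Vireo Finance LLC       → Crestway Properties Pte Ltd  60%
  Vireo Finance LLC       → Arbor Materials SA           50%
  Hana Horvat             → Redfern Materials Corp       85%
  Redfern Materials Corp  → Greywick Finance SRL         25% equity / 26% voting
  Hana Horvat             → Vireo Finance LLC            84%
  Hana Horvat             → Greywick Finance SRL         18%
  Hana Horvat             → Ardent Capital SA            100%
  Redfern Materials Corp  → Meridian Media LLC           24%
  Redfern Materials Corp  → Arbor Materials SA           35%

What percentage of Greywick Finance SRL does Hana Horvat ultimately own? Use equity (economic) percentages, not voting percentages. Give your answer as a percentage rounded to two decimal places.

64.36%

Hana reaches Greywick along 4 paths.
Via Redfern → Arbor: 85% × 35% × 35% = 10.4125%.
Via Vireo → Arbor: 84% × 50% × 35% = 14.7%.
Direct stake: 18% = 18%.
Via Redfern: 85% × 25% = 21.25%.
Total: 10.4125% + 14.7% + 18% + 21.25% = 64.3625%.
Rounded: 64.36%.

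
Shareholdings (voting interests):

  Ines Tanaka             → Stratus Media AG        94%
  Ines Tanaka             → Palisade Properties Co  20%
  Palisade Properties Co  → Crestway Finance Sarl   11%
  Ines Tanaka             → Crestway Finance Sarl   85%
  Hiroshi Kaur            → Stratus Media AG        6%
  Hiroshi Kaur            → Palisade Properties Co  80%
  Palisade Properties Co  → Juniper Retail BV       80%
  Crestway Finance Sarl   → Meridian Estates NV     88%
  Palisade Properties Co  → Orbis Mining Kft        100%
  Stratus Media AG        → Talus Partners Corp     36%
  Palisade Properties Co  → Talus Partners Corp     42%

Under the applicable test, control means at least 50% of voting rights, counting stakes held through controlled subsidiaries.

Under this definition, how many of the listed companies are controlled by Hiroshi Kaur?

Hiroshi holds 80% of Palisade, so Hiroshi controls Palisade.
Palisade holds 100% of Orbis, so Hiroshi controls Orbis.
Palisade holds 80% of Juniper, so Hiroshi controls Juniper.
No other company's threshold is met.
Hiroshi controls 3 companies.

3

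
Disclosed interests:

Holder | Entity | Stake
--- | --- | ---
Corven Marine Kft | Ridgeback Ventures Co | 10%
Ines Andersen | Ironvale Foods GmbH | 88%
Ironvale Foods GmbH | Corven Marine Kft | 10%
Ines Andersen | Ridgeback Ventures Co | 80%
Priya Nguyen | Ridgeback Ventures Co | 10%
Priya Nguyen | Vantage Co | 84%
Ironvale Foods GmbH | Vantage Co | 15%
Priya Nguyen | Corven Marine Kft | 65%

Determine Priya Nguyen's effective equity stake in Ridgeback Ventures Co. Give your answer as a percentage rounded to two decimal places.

16.50%

Priya reaches Ridgeback along 2 paths.
Direct stake: 10% = 10%.
Via Corven: 65% × 10% = 6.5%.
Total: 10% + 6.5% = 16.5%.
Rounded: 16.50%.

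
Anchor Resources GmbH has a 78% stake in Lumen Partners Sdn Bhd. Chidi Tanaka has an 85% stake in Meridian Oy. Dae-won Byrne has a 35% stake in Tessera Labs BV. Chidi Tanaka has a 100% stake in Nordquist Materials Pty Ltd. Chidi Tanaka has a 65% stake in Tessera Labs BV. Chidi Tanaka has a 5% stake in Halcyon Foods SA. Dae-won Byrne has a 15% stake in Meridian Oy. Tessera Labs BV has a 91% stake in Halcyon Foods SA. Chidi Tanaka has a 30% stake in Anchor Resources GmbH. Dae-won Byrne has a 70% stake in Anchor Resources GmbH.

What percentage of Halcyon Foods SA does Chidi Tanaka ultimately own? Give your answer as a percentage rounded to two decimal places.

Chidi reaches Halcyon along 2 paths.
Via Tessera: 65% × 91% = 59.15%.
Direct stake: 5% = 5%.
Total: 59.15% + 5% = 64.15%.

64.15%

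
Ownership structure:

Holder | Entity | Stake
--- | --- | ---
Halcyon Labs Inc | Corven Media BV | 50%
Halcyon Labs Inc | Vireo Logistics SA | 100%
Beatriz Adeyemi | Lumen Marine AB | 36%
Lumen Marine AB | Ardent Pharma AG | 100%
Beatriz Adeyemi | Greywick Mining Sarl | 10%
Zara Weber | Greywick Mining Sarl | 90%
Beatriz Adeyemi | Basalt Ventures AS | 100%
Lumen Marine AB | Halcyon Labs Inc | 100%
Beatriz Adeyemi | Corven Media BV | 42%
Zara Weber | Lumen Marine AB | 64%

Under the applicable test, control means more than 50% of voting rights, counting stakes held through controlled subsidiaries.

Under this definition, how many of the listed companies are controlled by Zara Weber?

Zara holds 64% of Lumen, so Zara controls Lumen.
Zara holds 90% of Greywick, so Zara controls Greywick.
Lumen holds 100% of Ardent, so Zara controls Ardent.
Lumen holds 100% of Halcyon, so Zara controls Halcyon.
Halcyon holds 100% of Vireo, so Zara controls Vireo.
No other company's threshold is met.
Zara controls 5 companies.

5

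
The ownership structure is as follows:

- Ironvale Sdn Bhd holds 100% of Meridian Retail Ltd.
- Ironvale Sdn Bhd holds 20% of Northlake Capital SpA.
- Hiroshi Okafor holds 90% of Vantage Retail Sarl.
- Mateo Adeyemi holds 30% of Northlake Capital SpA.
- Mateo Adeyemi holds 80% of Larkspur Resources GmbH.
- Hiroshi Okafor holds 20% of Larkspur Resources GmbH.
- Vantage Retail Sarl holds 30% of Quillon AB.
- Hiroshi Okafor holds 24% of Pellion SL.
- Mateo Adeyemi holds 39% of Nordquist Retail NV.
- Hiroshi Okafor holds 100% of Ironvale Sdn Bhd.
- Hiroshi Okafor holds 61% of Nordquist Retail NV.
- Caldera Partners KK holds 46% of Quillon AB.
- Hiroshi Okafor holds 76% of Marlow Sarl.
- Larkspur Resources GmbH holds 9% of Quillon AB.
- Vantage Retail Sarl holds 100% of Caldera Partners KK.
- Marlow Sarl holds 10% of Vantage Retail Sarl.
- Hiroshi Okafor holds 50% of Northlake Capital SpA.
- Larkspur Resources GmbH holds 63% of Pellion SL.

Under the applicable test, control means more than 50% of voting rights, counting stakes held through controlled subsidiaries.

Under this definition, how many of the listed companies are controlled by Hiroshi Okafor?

8

Hiroshi holds 100% of Ironvale, so Hiroshi controls Ironvale.
Hiroshi holds 76% of Marlow, so Hiroshi controls Marlow.
Hiroshi and Ironvale together hold 50% + 20% = 70% of Northlake, so Hiroshi controls Northlake.
Marlow and Hiroshi together hold 10% + 90% = 100% of Vantage, so Hiroshi controls Vantage.
Hiroshi holds 61% of Nordquist, so Hiroshi controls Nordquist.
Vantage holds 100% of Caldera, so Hiroshi controls Caldera.
Vantage and Caldera together hold 30% + 46% = 76% of Quillon, so Hiroshi controls Quillon.
Ironvale holds 100% of Meridian, so Hiroshi controls Meridian.
No other company's threshold is met.
Hiroshi controls 8 companies.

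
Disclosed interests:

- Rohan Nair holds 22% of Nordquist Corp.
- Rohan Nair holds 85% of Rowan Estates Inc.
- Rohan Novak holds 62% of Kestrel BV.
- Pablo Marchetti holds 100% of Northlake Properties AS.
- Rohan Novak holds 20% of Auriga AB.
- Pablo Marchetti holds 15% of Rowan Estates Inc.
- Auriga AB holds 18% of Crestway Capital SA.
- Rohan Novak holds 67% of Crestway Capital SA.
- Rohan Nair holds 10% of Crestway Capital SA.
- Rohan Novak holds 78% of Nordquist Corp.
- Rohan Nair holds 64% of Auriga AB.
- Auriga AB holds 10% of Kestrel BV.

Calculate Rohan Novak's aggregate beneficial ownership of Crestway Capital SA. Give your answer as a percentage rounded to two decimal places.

Rohan Novak reaches Crestway along 2 paths.
Via Auriga: 20% × 18% = 3.6%.
Direct stake: 67% = 67%.
Total: 3.6% + 67% = 70.6%.
Rounded: 70.60%.

70.60%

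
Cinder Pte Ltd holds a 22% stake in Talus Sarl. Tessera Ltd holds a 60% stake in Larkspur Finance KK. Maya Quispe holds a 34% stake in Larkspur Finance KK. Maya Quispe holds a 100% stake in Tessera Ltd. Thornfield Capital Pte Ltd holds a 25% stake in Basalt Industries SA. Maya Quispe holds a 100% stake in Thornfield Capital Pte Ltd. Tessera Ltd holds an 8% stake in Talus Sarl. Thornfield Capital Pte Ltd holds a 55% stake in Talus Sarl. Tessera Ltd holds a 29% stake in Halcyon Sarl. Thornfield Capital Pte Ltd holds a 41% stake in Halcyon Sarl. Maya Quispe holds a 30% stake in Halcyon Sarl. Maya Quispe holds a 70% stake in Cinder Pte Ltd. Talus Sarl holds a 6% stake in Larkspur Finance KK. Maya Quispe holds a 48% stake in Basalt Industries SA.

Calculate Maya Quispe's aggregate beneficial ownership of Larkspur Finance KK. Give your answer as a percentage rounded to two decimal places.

98.70%

Maya reaches Larkspur along 5 paths.
Via Thornfield → Talus: 100% × 55% × 6% = 3.3%.
Via Tessera → Talus: 100% × 8% × 6% = 0.48%.
Via Cinder → Talus: 70% × 22% × 6% = 0.924%.
Direct stake: 34% = 34%.
Via Tessera: 100% × 60% = 60%.
Total: 3.3% + 0.48% + 0.924% + 34% + 60% = 98.704%.
Rounded: 98.70%.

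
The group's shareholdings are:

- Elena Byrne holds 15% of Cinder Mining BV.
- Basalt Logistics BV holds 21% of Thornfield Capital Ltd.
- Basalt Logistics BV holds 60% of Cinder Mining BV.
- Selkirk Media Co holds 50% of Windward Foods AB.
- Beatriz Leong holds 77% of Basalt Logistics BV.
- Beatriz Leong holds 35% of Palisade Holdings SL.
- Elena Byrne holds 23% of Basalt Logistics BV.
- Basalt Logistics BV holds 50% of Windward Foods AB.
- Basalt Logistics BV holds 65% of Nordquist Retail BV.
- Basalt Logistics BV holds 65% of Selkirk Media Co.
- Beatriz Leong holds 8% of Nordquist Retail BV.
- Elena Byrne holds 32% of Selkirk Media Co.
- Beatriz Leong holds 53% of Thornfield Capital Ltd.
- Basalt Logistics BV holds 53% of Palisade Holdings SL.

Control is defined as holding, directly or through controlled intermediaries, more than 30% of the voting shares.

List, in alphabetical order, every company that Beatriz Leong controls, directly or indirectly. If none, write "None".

Beatriz holds 77% of Basalt, so Beatriz controls Basalt.
Basalt holds 60% of Cinder, so Beatriz controls Cinder.
Basalt and Beatriz together hold 21% + 53% = 74% of Thornfield, so Beatriz controls Thornfield.
Basalt holds 65% of Selkirk, so Beatriz controls Selkirk.
Beatriz and Basalt together hold 8% + 65% = 73% of Nordquist, so Beatriz controls Nordquist.
Beatriz and Basalt together hold 35% + 53% = 88% of Palisade, so Beatriz controls Palisade.
Basalt and Selkirk together hold 50% + 50% = 100% of Windward, so Beatriz controls Windward.

Basalt Logistics BV, Cinder Mining BV, Nordquist Retail BV, Palisade Holdings SL, Selkirk Media Co, Thornfield Capital Ltd, Windward Foods AB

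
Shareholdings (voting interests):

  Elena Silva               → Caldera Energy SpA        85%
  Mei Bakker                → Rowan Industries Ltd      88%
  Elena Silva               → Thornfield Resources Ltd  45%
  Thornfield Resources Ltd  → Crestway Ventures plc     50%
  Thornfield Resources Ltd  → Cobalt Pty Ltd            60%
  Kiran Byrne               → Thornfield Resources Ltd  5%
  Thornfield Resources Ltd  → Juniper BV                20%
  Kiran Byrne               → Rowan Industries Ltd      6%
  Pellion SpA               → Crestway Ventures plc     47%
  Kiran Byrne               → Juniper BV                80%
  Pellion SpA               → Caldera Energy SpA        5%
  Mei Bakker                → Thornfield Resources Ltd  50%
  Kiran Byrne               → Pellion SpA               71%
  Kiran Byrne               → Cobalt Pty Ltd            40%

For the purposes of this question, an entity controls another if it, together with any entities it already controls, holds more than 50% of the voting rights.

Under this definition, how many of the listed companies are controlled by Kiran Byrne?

2

Kiran holds 71% of Pellion, so Kiran controls Pellion.
Kiran holds 80% of Juniper, so Kiran controls Juniper.
No other company's threshold is met.
Kiran controls 2 companies.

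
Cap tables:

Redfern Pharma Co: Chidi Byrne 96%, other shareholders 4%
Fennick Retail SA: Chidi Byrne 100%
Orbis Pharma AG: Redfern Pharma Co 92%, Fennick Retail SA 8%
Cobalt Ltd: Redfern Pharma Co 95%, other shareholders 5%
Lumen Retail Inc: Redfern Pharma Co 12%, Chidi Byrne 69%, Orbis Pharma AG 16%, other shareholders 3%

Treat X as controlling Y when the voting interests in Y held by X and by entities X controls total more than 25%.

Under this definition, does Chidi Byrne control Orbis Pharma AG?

Yes

Chidi holds 96% of Redfern, so Chidi controls Redfern.
Chidi holds 100% of Fennick, so Chidi controls Fennick.
Redfern and Fennick together hold 92% + 8% = 100% of Orbis, so Chidi controls Orbis.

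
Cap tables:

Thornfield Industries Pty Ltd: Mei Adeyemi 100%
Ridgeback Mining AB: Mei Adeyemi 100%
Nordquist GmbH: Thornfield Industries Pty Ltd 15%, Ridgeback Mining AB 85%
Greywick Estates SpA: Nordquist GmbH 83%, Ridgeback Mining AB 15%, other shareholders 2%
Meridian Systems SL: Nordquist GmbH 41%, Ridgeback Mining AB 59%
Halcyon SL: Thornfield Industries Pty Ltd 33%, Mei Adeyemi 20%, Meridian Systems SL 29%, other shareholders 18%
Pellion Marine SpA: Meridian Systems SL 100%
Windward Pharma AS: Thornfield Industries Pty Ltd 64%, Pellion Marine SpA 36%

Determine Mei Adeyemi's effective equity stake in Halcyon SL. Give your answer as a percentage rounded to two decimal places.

Mei reaches Halcyon along 5 paths.
Via Thornfield: 100% × 33% = 33%.
Direct stake: 20% = 20%.
Via Thornfield → Nordquist → Meridian: 100% × 15% × 41% × 29% = 1.7835%.
Via Ridgeback → Nordquist → Meridian: 100% × 85% × 41% × 29% = 10.1065%.
Via Ridgeback → Meridian: 100% × 59% × 29% = 17.11%.
Total: 33% + 20% + 1.7835% + 10.1065% + 17.11% = 82%.
Rounded: 82.00%.

82.00%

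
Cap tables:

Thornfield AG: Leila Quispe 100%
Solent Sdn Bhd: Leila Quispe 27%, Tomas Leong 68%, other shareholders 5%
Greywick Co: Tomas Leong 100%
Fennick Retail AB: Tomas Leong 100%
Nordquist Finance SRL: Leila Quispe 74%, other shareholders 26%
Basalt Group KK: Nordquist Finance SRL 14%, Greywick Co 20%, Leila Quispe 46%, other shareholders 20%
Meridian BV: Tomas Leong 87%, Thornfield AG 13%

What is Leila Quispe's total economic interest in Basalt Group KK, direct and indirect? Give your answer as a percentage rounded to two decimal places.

Leila reaches Basalt along 2 paths.
Via Nordquist: 74% × 14% = 10.36%.
Direct stake: 46% = 46%.
Total: 10.36% + 46% = 56.36%.

56.36%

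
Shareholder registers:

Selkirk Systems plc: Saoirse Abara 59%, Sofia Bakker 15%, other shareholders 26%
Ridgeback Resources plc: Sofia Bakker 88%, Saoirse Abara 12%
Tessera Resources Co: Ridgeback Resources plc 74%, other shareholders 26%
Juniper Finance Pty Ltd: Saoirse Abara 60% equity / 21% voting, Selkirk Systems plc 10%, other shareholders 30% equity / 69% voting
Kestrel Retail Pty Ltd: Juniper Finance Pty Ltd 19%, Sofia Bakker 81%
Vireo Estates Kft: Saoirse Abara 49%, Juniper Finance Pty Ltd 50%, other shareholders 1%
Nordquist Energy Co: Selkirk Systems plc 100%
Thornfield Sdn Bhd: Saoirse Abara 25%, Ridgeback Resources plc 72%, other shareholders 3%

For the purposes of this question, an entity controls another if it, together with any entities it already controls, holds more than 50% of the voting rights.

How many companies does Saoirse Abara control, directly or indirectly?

2

Saoirse holds 59% of Selkirk, so Saoirse controls Selkirk.
Selkirk holds 100% of Nordquist, so Saoirse controls Nordquist.
No other company's threshold is met.
Saoirse controls 2 companies.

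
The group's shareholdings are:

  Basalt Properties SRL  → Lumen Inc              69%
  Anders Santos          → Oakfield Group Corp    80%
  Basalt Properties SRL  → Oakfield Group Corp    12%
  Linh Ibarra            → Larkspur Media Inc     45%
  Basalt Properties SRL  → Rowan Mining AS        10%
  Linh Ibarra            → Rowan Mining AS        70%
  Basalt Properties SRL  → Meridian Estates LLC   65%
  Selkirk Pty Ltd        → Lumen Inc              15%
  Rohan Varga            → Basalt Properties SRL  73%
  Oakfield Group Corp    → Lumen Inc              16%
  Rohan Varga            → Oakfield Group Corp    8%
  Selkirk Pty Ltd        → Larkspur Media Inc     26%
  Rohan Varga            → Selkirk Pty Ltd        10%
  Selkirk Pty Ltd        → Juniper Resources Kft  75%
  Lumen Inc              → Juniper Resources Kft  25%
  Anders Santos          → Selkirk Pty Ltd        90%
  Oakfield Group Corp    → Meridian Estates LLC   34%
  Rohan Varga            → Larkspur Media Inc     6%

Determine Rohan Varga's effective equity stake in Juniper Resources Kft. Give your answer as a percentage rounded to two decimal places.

Rohan reaches Juniper along 5 paths.
Via Selkirk: 10% × 75% = 7.5%.
Via Selkirk → Lumen: 10% × 15% × 25% = 0.375%.
Via Oakfield → Lumen: 8% × 16% × 25% = 0.32%.
Via Basalt → Oakfield → Lumen: 73% × 12% × 16% × 25% = 0.3504%.
Via Basalt → Lumen: 73% × 69% × 25% = 12.5925%.
Total: 7.5% + 0.375% + 0.32% + 0.3504% + 12.5925% = 21.1379%.
Rounded: 21.14%.

21.14%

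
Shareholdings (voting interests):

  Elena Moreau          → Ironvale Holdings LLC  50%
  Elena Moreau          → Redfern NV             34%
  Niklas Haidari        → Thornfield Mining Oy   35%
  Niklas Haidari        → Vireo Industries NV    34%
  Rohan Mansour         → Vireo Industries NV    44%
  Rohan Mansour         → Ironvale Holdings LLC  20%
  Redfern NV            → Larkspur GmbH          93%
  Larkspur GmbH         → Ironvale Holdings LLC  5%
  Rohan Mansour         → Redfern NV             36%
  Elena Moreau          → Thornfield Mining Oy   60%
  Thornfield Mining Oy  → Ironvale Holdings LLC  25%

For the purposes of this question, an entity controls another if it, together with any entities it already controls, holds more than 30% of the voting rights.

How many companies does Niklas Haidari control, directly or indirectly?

Niklas holds 34% of Vireo, so Niklas controls Vireo.
Niklas holds 35% of Thornfield, so Niklas controls Thornfield.
No other company's threshold is met.
Niklas controls 2 companies.

2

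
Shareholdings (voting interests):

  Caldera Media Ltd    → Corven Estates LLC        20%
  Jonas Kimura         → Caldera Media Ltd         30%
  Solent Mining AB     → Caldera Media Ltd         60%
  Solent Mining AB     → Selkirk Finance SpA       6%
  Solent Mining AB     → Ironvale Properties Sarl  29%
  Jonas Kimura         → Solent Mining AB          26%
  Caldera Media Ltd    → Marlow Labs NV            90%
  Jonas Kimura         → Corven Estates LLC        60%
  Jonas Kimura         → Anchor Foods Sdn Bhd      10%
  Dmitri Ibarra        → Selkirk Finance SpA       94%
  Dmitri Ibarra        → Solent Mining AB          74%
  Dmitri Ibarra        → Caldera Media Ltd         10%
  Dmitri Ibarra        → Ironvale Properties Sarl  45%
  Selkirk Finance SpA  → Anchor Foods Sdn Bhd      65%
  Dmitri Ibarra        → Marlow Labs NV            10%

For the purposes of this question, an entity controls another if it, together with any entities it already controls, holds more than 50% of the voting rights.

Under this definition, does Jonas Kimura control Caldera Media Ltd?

No

Jonas holds 60% of Corven, so Jonas controls Corven.
In Caldera, Jonas's side holds only 30%, not > 50%.
So Jonas does not control Caldera.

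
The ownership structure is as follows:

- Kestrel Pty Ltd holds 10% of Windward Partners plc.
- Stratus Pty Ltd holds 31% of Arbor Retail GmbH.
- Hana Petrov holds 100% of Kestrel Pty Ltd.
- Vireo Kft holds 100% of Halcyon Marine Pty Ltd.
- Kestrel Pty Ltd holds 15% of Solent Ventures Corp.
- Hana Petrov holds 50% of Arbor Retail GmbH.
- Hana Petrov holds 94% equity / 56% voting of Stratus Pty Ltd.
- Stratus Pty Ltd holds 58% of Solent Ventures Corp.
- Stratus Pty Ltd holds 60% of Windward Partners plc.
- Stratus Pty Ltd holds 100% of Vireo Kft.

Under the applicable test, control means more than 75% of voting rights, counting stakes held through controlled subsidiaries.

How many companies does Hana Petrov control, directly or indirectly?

Hana holds 100% of Kestrel, so Hana controls Kestrel.
No other company's threshold is met.
Hana controls 1 company.

1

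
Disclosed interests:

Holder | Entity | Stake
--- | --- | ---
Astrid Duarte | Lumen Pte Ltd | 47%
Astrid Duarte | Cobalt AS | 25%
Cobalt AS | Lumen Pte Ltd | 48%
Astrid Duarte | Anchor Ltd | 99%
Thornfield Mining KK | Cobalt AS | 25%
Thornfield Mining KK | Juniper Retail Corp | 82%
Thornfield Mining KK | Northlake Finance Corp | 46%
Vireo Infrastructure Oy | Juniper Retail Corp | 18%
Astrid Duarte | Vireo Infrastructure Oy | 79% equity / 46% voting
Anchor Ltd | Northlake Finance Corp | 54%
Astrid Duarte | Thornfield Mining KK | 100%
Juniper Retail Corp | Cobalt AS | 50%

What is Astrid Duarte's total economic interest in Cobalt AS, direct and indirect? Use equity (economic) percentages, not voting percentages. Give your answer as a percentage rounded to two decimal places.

Astrid reaches Cobalt along 4 paths.
Via Thornfield: 100% × 25% = 25%.
Direct stake: 25% = 25%.
Via Vireo → Juniper: 79% × 18% × 50% = 7.11%.
Via Thornfield → Juniper: 100% × 82% × 50% = 41%.
Total: 25% + 25% + 7.11% + 41% = 98.11%.

98.11%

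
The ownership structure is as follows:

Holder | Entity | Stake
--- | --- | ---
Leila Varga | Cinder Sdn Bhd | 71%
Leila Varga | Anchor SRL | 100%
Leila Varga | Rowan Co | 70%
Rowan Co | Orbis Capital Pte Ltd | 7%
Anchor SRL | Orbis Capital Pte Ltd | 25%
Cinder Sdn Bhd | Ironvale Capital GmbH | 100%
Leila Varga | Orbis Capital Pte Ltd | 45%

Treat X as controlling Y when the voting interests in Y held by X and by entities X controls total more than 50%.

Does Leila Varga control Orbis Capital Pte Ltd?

Yes

Leila holds 100% of Anchor, so Leila controls Anchor.
Leila holds 70% of Rowan, so Leila controls Rowan.
Leila and Rowan and Anchor together hold 45% + 7% + 25% = 77% of Orbis, so Leila controls Orbis.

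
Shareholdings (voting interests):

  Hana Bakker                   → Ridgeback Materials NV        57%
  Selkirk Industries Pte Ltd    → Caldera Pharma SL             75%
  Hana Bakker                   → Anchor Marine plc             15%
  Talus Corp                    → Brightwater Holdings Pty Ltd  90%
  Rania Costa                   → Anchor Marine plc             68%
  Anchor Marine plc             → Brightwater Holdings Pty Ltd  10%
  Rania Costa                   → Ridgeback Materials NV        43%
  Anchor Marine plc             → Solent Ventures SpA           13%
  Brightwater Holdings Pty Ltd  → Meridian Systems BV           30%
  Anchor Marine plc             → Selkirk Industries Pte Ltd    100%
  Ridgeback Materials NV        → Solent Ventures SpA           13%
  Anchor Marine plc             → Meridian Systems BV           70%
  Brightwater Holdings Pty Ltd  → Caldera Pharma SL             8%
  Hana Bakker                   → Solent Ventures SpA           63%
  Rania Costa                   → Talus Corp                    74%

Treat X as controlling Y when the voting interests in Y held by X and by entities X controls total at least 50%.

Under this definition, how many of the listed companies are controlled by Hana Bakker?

2

Hana holds 57% of Ridgeback, so Hana controls Ridgeback.
Ridgeback and Hana together hold 13% + 63% = 76% of Solent, so Hana controls Solent.
No other company's threshold is met.
Hana controls 2 companies.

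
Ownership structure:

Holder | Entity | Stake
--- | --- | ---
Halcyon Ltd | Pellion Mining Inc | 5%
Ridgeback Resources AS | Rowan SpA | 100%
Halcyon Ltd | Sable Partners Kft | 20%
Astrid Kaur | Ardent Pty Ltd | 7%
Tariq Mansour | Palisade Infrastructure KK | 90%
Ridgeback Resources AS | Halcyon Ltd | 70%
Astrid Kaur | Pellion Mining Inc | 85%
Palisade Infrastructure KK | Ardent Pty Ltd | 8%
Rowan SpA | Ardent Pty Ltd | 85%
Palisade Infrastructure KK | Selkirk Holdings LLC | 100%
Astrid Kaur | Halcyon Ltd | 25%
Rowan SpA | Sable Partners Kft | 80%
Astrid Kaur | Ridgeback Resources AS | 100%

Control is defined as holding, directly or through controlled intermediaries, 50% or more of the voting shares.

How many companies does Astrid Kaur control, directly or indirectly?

6

Astrid holds 100% of Ridgeback, so Astrid controls Ridgeback.
Ridgeback holds 100% of Rowan, so Astrid controls Rowan.
Ridgeback and Astrid together hold 70% + 25% = 95% of Halcyon, so Astrid controls Halcyon.
Astrid and Halcyon together hold 85% + 5% = 90% of Pellion, so Astrid controls Pellion.
Astrid and Rowan together hold 7% + 85% = 92% of Ardent, so Astrid controls Ardent.
Halcyon and Rowan together hold 20% + 80% = 100% of Sable, so Astrid controls Sable.
No other company's threshold is met.
Astrid controls 6 companies.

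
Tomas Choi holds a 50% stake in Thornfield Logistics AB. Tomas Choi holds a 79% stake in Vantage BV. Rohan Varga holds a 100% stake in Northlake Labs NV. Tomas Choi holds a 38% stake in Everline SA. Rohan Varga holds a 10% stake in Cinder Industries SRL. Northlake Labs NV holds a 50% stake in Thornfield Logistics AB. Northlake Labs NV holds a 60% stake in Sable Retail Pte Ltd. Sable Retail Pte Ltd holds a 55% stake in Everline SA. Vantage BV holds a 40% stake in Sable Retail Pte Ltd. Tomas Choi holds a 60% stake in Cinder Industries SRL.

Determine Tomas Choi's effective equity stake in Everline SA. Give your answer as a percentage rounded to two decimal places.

55.38%

Tomas reaches Everline along 2 paths.
Via Vantage → Sable: 79% × 40% × 55% = 17.38%.
Direct stake: 38% = 38%.
Total: 17.38% + 38% = 55.38%.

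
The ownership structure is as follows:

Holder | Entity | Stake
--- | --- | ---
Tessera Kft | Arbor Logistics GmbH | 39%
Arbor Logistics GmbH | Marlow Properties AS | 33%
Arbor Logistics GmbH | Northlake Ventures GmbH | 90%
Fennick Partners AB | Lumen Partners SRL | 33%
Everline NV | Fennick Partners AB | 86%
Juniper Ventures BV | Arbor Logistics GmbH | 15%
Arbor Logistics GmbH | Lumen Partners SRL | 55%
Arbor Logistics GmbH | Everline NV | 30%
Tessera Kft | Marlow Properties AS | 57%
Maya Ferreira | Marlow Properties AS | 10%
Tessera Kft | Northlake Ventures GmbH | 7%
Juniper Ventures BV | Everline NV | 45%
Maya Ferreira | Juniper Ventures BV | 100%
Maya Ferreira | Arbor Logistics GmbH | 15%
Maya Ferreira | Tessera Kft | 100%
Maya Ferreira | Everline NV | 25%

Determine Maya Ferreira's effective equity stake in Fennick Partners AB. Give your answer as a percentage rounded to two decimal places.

Maya reaches Fennick along 5 paths.
Via Tessera → Arbor → Everline: 100% × 39% × 30% × 86% = 10.062%.
Via Juniper → Arbor → Everline: 100% × 15% × 30% × 86% = 3.87%.
Via Arbor → Everline: 15% × 30% × 86% = 3.87%.
Via Everline: 25% × 86% = 21.5%.
Via Juniper → Everline: 100% × 45% × 86% = 38.7%.
Total: 10.062% + 3.87% + 3.87% + 21.5% + 38.7% = 78.002%.
Rounded: 78.00%.

78.00%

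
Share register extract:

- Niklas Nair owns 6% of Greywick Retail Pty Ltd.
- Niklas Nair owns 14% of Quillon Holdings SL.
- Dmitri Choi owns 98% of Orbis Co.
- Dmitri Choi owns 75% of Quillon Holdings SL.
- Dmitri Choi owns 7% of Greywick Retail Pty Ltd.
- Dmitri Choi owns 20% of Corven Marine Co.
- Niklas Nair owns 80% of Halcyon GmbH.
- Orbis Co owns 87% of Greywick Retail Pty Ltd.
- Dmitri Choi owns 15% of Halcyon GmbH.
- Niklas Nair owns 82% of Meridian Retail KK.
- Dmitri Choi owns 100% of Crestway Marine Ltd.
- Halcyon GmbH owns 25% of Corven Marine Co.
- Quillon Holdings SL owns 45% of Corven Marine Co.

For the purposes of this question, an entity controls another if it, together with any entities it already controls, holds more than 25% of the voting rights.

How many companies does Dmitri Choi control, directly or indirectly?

Dmitri holds 98% of Orbis, so Dmitri controls Orbis.
Dmitri holds 75% of Quillon, so Dmitri controls Quillon.
Dmitri and Quillon together hold 20% + 45% = 65% of Corven, so Dmitri controls Corven.
Orbis and Dmitri together hold 87% + 7% = 94% of Greywick, so Dmitri controls Greywick.
Dmitri holds 100% of Crestway, so Dmitri controls Crestway.
No other company's threshold is met.
Dmitri controls 5 companies.

5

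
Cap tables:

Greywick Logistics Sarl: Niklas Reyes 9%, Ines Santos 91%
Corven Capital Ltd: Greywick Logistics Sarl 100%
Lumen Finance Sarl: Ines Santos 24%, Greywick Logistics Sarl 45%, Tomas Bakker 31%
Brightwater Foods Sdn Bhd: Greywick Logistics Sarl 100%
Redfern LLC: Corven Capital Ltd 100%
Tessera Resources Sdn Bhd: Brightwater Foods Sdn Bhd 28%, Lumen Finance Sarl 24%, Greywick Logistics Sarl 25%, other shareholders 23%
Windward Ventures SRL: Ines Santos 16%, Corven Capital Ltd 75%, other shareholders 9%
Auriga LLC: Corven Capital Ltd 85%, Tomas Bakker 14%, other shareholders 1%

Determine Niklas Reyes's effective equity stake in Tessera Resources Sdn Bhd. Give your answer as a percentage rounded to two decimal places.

Niklas reaches Tessera along 3 paths.
Via Greywick → Brightwater: 9% × 100% × 28% = 2.52%.
Via Greywick → Lumen: 9% × 45% × 24% = 0.972%.
Via Greywick: 9% × 25% = 2.25%.
Total: 2.52% + 0.972% + 2.25% = 5.742%.
Rounded: 5.74%.

5.74%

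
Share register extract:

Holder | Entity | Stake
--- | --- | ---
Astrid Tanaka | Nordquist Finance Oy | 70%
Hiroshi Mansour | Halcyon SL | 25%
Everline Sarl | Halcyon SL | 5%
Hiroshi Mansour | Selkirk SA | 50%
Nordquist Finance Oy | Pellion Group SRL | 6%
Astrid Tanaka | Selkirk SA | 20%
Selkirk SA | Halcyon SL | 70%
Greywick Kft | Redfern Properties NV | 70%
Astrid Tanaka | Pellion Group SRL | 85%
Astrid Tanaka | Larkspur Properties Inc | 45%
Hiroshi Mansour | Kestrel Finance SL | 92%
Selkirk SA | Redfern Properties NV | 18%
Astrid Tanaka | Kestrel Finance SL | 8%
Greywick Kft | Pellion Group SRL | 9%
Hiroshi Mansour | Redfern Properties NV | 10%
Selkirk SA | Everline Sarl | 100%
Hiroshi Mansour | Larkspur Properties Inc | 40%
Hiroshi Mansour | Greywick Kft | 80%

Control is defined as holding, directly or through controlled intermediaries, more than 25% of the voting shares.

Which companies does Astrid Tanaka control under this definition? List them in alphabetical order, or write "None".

Larkspur Properties Inc, Nordquist Finance Oy, Pellion Group SRL

Astrid holds 45% of Larkspur, so Astrid controls Larkspur.
Astrid holds 70% of Nordquist, so Astrid controls Nordquist.
Astrid and Nordquist together hold 85% + 6% = 91% of Pellion, so Astrid controls Pellion.
No other company's threshold is met.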